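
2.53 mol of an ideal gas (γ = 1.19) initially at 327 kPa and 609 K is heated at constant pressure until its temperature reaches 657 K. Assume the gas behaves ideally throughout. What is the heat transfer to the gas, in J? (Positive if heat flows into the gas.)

6320 J

V₁ = nRT₁/P₁ = 2.53×8.314×609/327 = 39.2 L.
Isobaric: P stays 327 kPa; V/T = const ⇒ T₂ = 657 K, V₂ = 42.3 L.
W = PΔV = 327×(42.3−39.2) kPa·L = 1010 J.
ΔU = nCvΔT = 2.53×43.8×(657−609) = 5310 J.
Q = ΔU + W = nCpΔT = 6320 J.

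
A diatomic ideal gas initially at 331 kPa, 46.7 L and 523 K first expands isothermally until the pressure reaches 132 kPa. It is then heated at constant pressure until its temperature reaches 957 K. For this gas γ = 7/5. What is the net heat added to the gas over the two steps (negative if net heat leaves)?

59100 J

n = P₁V₁/(RT₁) = 331×46.7/(8.314×523) = 3.55 mol.
Step 1 — Isothermal: T stays 523 K; PV = const ⇒ V₂ = 117 L, P₂ = 132 kPa.
ΔU = 0 (ideal gas, T constant).
W = nRT ln(V₂/V₁) = 3.55×8.314×523×ln(2.51) = 14200 J.
Q = ΔU + W = 14200 J.
State after step 1: P = 132 kPa, V = 117 L, T = 523 K.
Step 2 — Isobaric: P stays 132 kPa; V/T = const ⇒ T₂ = 957 K, V₂ = 214 L.
W = PΔV = 132×(214−117) kPa·L = 12800 J.
ΔU = nCvΔT = 3.55×20.8×(957−523) = 32100 J.
Q = ΔU + W = nCpΔT = 44900 J.
Net over both steps: W = 27000 J, Q = 59100 J, ΔU = 32100 J.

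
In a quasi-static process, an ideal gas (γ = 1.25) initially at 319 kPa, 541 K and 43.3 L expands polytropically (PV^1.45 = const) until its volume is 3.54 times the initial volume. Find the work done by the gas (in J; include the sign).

n = P₁V₁/(RT₁) = 319×43.3/(8.314×541) = 3.07 mol.
Polytropic n=1.45: T₂ = T₁(V₁/V₂)^(n−1) = 541×(0.282)^0.45 = 306 K; P₂ = P₁(V₁/V₂)^n = 51.0 kPa.
W = (P₁V₁−P₂V₂)/(n−1) = (319×43.3−51.0×153)/0.45 = 13300 J.

13300 J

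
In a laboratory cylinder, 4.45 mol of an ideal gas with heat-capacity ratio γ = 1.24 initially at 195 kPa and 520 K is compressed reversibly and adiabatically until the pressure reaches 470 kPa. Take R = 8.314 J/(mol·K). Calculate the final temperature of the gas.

617 K

V₁ = nRT₁/P₁ = 4.45×8.314×520/195 = 98.7 L.
Adiabatic: T₂/T₁ = (P₂/P₁)^((γ−1)/γ) ⇒ T₂ = 520×(2.41)^0.194 = 617 K; V₂ = 48.5 L.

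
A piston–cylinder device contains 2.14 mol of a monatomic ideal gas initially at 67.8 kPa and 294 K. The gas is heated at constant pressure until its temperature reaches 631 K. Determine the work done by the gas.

6000 J

V₁ = nRT₁/P₁ = 2.14×8.314×294/67.8 = 77.2 L.
Isobaric: P stays 67.8 kPa; V/T = const ⇒ T₂ = 631 K, V₂ = 166 L.
W = PΔV = 67.8×(166−77.2) kPa·L = 6000 J.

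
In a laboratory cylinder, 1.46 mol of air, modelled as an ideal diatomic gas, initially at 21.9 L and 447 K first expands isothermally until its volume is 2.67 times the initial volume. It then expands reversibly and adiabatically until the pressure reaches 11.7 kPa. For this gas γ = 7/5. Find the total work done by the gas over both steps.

11400 J

P₁ = nRT₁/V₁ = 1.46×8.314×447/21.9 = 248 kPa.
Step 1 — Isothermal: T stays 447 K; PV = const ⇒ V₂ = 58.5 L, P₂ = 92.8 kPa.
ΔU = 0 (ideal gas, T constant).
W = nRT ln(V₂/V₁) = 1.46×8.314×447×ln(2.67) = 5330 J.
Q = ΔU + W = 5330 J.
State after step 1: P = 92.8 kPa, V = 58.5 L, T = 447 K.
Step 2 — Adiabatic: T₂/T₁ = (P₂/P₁)^((γ−1)/γ) ⇒ T₂ = 447×(0.126)^0.286 = 247 K; V₂ = 257 L.
ΔU = nCvΔT = 1.46×20.8×(247−447) = -6060 J.
Q = 0 for an adiabatic process, so W = −ΔU = 6060 J.
Net over both steps: W = 11400 J, Q = 5330 J, ΔU = -6060 J.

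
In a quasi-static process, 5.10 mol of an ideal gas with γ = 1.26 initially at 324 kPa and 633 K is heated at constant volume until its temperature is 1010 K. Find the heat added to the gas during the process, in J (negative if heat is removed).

V₁ = nRT₁/P₁ = 5.10×8.314×633/324 = 82.8 L.
Isochoric: V stays 82.8 L; P/T = const ⇒ T₂ = 1010 K, P₂ = 517 kPa.
W = 0 (no volume change).
ΔU = nCvΔT = 5.10×32.0×(1010−633) = 61500 J.
Q = ΔU = 61500 J.

61500 J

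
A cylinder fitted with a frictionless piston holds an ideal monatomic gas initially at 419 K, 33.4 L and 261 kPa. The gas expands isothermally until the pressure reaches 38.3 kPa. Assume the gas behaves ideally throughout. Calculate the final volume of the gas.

Isothermal: T stays 419 K; PV = const ⇒ V₂ = 228 L, P₂ = 38.3 kPa.

228 L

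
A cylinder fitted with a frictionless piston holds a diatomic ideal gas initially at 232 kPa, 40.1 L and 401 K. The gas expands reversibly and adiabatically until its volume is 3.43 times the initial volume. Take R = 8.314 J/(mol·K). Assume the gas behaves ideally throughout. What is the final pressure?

41.3 kPa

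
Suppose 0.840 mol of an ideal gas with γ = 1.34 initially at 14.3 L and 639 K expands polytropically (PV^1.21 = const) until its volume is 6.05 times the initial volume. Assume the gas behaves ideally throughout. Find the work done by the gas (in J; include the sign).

6690 J

P₁ = nRT₁/V₁ = 0.840×8.314×639/14.3 = 312 kPa.
Polytropic n=1.21: T₂ = T₁(V₁/V₂)^(n−1) = 639×(0.165)^0.21 = 438 K; P₂ = P₁(V₁/V₂)^n = 35.3 kPa.
W = (P₁V₁−P₂V₂)/(n−1) = (312×14.3−35.3×86.5)/0.21 = 6690 J.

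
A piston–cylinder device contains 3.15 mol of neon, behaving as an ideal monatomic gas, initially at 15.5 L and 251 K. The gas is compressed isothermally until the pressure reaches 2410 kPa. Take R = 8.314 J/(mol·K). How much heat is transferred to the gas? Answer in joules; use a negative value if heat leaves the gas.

P₁ = nRT₁/V₁ = 3.15×8.314×251/15.5 = 424 kPa.
Isothermal: T stays 251 K; PV = const ⇒ V₂ = 2.73 L, P₂ = 2410 kPa.
ΔU = 0 (ideal gas, T constant).
W = nRT ln(V₂/V₁) = 3.15×8.314×251×ln(0.176) = -11400 J.
Q = ΔU + W = -11400 J.

-11400 J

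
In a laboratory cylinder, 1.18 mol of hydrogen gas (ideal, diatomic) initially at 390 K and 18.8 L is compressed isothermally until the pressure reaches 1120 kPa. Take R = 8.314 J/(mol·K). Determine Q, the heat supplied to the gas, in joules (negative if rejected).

-6520 J

P₁ = nRT₁/V₁ = 1.18×8.314×390/18.8 = 204 kPa.
Isothermal: T stays 390 K; PV = const ⇒ V₂ = 3.42 L, P₂ = 1120 kPa.
ΔU = 0 (ideal gas, T constant).
W = nRT ln(V₂/V₁) = 1.18×8.314×390×ln(0.182) = -6520 J.
Q = ΔU + W = -6520 J.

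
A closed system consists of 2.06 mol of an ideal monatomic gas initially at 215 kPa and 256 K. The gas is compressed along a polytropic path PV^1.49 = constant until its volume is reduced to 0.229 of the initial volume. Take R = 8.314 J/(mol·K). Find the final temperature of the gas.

V₁ = nRT₁/P₁ = 2.06×8.314×256/215 = 20.4 L.
Polytropic n=1.49: T₂ = T₁(V₁/V₂)^(n−1) = 256×(4.37)^0.49 = 527 K; P₂ = P₁(V₁/V₂)^n = 1930 kPa.

527 K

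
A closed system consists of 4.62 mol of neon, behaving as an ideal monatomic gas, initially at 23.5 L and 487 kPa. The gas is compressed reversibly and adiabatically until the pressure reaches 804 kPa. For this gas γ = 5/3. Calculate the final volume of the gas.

T₁ = P₁V₁/(nR) = 487×23.5/(4.62×8.314) = 298 K.
Adiabatic: T₂/T₁ = (P₂/P₁)^((γ−1)/γ) ⇒ T₂ = 298×(1.65)^0.400 = 364 K; V₂ = 17.4 L.

17.4 L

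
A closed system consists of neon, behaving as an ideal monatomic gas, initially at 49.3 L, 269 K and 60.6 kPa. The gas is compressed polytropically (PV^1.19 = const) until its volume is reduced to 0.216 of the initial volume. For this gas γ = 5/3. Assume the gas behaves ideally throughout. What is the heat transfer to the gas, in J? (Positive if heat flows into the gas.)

-3800 J

n = P₁V₁/(RT₁) = 60.6×49.3/(8.314×269) = 1.34 mol.
Polytropic n=1.19: T₂ = T₁(V₁/V₂)^(n−1) = 269×(4.63)^0.19 = 360 K; P₂ = P₁(V₁/V₂)^n = 375 kPa.
W = (P₁V₁−P₂V₂)/(n−1) = (60.6×49.3−375×10.6)/0.19 = -5310 J.
ΔU = nCvΔT = 1.34×12.5×(360−269) = 1510 J.
Q = ΔU + W = -3800 J.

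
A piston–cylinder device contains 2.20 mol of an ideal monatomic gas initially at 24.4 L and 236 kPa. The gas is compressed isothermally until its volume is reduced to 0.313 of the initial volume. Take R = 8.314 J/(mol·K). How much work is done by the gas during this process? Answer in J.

-6690 J

T₁ = P₁V₁/(nR) = 236×24.4/(2.20×8.314) = 315 K.
Isothermal: T stays 315 K; PV = const ⇒ V₂ = 7.64 L, P₂ = 754 kPa.
W = nRT ln(V₂/V₁) = 2.20×8.314×315×ln(0.313) = -6690 J.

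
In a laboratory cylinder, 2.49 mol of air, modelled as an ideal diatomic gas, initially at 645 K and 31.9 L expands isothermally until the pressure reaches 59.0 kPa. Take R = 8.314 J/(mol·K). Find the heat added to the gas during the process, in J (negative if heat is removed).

26200 J

P₁ = nRT₁/V₁ = 2.49×8.314×645/31.9 = 419 kPa.
Isothermal: T stays 645 K; PV = const ⇒ V₂ = 226 L, P₂ = 59.0 kPa.
ΔU = 0 (ideal gas, T constant).
W = nRT ln(V₂/V₁) = 2.49×8.314×645×ln(7.09) = 26200 J.
Q = ΔU + W = 26200 J.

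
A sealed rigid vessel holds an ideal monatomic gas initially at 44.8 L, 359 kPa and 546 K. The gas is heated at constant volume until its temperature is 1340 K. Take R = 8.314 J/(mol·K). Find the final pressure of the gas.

881 kPa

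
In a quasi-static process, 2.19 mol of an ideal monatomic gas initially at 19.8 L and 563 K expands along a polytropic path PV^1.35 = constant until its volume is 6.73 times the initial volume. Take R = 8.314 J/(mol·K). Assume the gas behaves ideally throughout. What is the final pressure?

39.5 kPa

P₁ = nRT₁/V₁ = 2.19×8.314×563/19.8 = 518 kPa.
Polytropic n=1.35: T₂ = T₁(V₁/V₂)^(n−1) = 563×(0.149)^0.35 = 289 K; P₂ = P₁(V₁/V₂)^n = 39.5 kPa.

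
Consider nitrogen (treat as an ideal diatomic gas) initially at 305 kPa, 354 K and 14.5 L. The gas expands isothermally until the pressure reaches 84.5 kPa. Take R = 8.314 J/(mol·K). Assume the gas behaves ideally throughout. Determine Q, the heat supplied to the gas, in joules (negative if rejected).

n = P₁V₁/(RT₁) = 305×14.5/(8.314×354) = 1.50 mol.
Isothermal: T stays 354 K; PV = const ⇒ V₂ = 52.3 L, P₂ = 84.5 kPa.
ΔU = 0 (ideal gas, T constant).
W = nRT ln(V₂/V₁) = 1.50×8.314×354×ln(3.61) = 5680 J.
Q = ΔU + W = 5680 J.

5680 J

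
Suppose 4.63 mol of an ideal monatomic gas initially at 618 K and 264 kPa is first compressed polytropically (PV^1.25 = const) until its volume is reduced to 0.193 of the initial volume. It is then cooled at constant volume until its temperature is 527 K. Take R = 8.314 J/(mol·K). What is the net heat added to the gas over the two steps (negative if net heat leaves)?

V₁ = nRT₁/P₁ = 4.63×8.314×618/264 = 90.1 L.
Step 1 — Polytropic n=1.25: T₂ = T₁(V₁/V₂)^(n−1) = 618×(5.18)^0.25 = 932 K; P₂ = P₁(V₁/V₂)^n = 2060 kPa.
W = (P₁V₁−P₂V₂)/(n−1) = (264×90.1−2060×17.4)/0.25 = -48400 J.
ΔU = nCvΔT = 4.63×12.5×(932−618) = 18200 J.
Q = ΔU + W = -30300 J.
State after step 1: P = 2060 kPa, V = 17.4 L, T = 932 K.
Step 2 — Isochoric: V stays 17.4 L; P/T = const ⇒ T₂ = 527 K, P₂ = 1170 kPa.
W = 0 (no volume change).
ΔU = nCvΔT = 4.63×12.5×(527−932) = -23400 J.
Q = ΔU = -23400 J.
Net over both steps: W = -48400 J, Q = -53700 J, ΔU = -5250 J.

-53700 J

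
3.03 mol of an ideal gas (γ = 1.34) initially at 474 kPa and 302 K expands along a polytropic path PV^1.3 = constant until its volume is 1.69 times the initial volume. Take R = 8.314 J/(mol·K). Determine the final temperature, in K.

258 K

V₁ = nRT₁/P₁ = 3.03×8.314×302/474 = 16.1 L.
Polytropic n=1.3: T₂ = T₁(V₁/V₂)^(n−1) = 302×(0.592)^0.30 = 258 K; P₂ = P₁(V₁/V₂)^n = 240 kPa.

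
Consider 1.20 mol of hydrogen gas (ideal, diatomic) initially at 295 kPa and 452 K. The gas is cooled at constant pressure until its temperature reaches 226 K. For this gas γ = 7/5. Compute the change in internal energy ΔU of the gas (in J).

V₁ = nRT₁/P₁ = 1.20×8.314×452/295 = 15.3 L.
Isobaric: P stays 295 kPa; V/T = const ⇒ T₂ = 226 K, V₂ = 7.64 L.
For an ideal gas ΔU = nCvΔT with Cv = (5/2)R = 20.8 J/(mol·K).
ΔU = 1.20×20.8×(226−452) = -5640 J.

-5640 J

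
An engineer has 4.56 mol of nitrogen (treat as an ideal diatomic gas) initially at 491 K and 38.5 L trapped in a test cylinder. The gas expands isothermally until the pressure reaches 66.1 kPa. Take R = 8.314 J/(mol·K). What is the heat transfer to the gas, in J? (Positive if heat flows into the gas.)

P₁ = nRT₁/V₁ = 4.56×8.314×491/38.5 = 483 kPa.
Isothermal: T stays 491 K; PV = const ⇒ V₂ = 282 L, P₂ = 66.1 kPa.
ΔU = 0 (ideal gas, T constant).
W = nRT ln(V₂/V₁) = 4.56×8.314×491×ln(7.31) = 37000 J.
Q = ΔU + W = 37000 J.

37000 J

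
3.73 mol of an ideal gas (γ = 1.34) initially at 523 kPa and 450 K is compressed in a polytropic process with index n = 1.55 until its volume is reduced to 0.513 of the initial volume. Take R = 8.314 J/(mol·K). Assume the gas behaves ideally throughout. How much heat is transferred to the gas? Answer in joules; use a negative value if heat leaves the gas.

6950 J

V₁ = nRT₁/P₁ = 3.73×8.314×450/523 = 26.7 L.
Polytropic n=1.55: T₂ = T₁(V₁/V₂)^(n−1) = 450×(1.95)^0.55 = 650 K; P₂ = P₁(V₁/V₂)^n = 1470 kPa.
W = (P₁V₁−P₂V₂)/(n−1) = (523×26.7−1470×13.7)/0.55 = -11300 J.
ΔU = nCvΔT = 3.73×24.5×(650−450) = 18200 J.
Q = ΔU + W = 6950 J.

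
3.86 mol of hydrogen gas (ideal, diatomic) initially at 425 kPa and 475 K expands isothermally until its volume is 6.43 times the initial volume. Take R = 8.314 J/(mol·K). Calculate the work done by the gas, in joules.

V₁ = nRT₁/P₁ = 3.86×8.314×475/425 = 35.9 L.
Isothermal: T stays 475 K; PV = const ⇒ V₂ = 231 L, P₂ = 66.1 kPa.
W = nRT ln(V₂/V₁) = 3.86×8.314×475×ln(6.43) = 28400 J.

28400 J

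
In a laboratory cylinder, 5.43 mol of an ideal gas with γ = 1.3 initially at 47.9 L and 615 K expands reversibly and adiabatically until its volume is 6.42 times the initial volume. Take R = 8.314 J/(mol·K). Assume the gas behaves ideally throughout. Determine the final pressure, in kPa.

51.7 kPa

P₁ = nRT₁/V₁ = 5.43×8.314×615/47.9 = 580 kPa.
Adiabatic: TV^(γ−1) = const ⇒ T₂ = 615×(0.156)^0.300 = 352 K; PV^γ = const ⇒ P₂ = 51.7 kPa.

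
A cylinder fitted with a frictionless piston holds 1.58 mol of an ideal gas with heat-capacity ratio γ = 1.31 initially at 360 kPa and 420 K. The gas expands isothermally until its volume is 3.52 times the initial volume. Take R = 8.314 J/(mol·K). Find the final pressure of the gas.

102 kPa

V₁ = nRT₁/P₁ = 1.58×8.314×420/360 = 15.3 L.
Isothermal: T stays 420 K; PV = const ⇒ V₂ = 53.9 L, P₂ = 102 kPa.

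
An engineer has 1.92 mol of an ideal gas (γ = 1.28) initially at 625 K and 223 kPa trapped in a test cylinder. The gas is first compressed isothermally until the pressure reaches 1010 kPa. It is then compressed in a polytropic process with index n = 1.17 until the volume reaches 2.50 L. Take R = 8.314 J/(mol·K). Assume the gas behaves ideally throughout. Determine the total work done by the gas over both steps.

-30500 J

V₁ = nRT₁/P₁ = 1.92×8.314×625/223 = 44.7 L.
Step 1 — Isothermal: T stays 625 K; PV = const ⇒ V₂ = 9.88 L, P₂ = 1010 kPa.
ΔU = 0 (ideal gas, T constant).
W = nRT ln(V₂/V₁) = 1.92×8.314×625×ln(0.221) = -15100 J.
Q = ΔU + W = -15100 J.
State after step 1: P = 1010 kPa, V = 9.88 L, T = 625 K.
Step 2 — Polytropic n=1.17: T₂ = T₁(V₁/V₂)^(n−1) = 625×(3.95)^0.17 = 789 K; P₂ = P₁(V₁/V₂)^n = 5040 kPa.
W = (P₁V₁−P₂V₂)/(n−1) = (1010×9.88−5040×2.50)/0.17 = -15400 J.
ΔU = nCvΔT = 1.92×29.7×(789−625) = 9380 J.
Q = ΔU + W = -6070 J.
Net over both steps: W = -30500 J, Q = -21100 J, ΔU = 9380 J.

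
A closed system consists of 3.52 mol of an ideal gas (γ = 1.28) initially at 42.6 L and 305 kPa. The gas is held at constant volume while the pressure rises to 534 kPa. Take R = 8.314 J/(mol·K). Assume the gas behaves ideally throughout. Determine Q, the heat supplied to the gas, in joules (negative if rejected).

T₁ = P₁V₁/(nR) = 305×42.6/(3.52×8.314) = 444 K.
Isochoric: V stays 42.6 L; P/T = const ⇒ T₂ = 777 K, P₂ = 534 kPa.
W = 0 (no volume change).
ΔU = nCvΔT = 3.52×29.7×(777−444) = 34800 J.
Q = ΔU = 34800 J.

34800 J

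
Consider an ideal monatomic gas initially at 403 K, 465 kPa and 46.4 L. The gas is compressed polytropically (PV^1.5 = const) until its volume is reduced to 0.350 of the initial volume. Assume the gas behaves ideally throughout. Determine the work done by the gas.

n = P₁V₁/(RT₁) = 465×46.4/(8.314×403) = 6.44 mol.
Polytropic n=1.5: T₂ = T₁(V₁/V₂)^(n−1) = 403×(2.86)^0.50 = 681 K; P₂ = P₁(V₁/V₂)^n = 2250 kPa.
W = (P₁V₁−P₂V₂)/(n−1) = (465×46.4−2250×16.2)/0.50 = -29800 J.

-29800 J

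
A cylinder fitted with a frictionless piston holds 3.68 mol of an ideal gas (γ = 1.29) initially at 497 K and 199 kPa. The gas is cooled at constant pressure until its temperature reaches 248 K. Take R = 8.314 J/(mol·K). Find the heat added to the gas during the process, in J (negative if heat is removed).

V₁ = nRT₁/P₁ = 3.68×8.314×497/199 = 76.4 L.
Isobaric: P stays 199 kPa; V/T = const ⇒ T₂ = 248 K, V₂ = 38.1 L.
W = PΔV = 199×(38.1−76.4) kPa·L = -7620 J.
ΔU = nCvΔT = 3.68×28.7×(248−497) = -26300 J.
Q = ΔU + W = nCpΔT = -33900 J.

-33900 J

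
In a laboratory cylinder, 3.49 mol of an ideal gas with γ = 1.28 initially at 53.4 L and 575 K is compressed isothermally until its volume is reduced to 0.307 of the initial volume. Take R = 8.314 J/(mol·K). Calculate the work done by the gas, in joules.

-19700 J

P₁ = nRT₁/V₁ = 3.49×8.314×575/53.4 = 312 kPa.
Isothermal: T stays 575 K; PV = const ⇒ V₂ = 16.4 L, P₂ = 1020 kPa.
W = nRT ln(V₂/V₁) = 3.49×8.314×575×ln(0.307) = -19700 J.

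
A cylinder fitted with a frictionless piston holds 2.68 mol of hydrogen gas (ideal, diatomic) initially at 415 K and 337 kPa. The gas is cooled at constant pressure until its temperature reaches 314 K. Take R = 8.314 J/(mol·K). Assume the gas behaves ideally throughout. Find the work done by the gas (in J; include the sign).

-2250 J

V₁ = nRT₁/P₁ = 2.68×8.314×415/337 = 27.4 L.
Isobaric: P stays 337 kPa; V/T = const ⇒ T₂ = 314 K, V₂ = 20.8 L.
W = PΔV = 337×(20.8−27.4) kPa·L = -2250 J.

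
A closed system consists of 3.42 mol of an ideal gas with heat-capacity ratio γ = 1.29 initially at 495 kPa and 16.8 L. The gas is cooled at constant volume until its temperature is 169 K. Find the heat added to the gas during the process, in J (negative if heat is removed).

T₁ = P₁V₁/(nR) = 495×16.8/(3.42×8.314) = 292 K.
Isochoric: V stays 16.8 L; P/T = const ⇒ T₂ = 169 K, P₂ = 286 kPa.
W = 0 (no volume change).
ΔU = nCvΔT = 3.42×28.7×(169−292) = -12100 J.
Q = ΔU = -12100 J.

-12100 J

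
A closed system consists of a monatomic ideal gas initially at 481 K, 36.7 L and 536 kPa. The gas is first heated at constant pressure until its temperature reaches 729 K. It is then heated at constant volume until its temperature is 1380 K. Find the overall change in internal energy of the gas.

55100 J

n = P₁V₁/(RT₁) = 536×36.7/(8.314×481) = 4.92 mol.
Step 1 — Isobaric: P stays 536 kPa; V/T = const ⇒ T₂ = 729 K, V₂ = 55.6 L.
W = PΔV = 536×(55.6−36.7) kPa·L = 10100 J.
ΔU = nCvΔT = 4.92×12.5×(729−481) = 15200 J.
Q = ΔU + W = nCpΔT = 25400 J.
State after step 1: P = 536 kPa, V = 55.6 L, T = 729 K.
Step 2 — Isochoric: V stays 55.6 L; P/T = const ⇒ T₂ = 1380 K, P₂ = 1010 kPa.
W = 0 (no volume change).
ΔU = nCvΔT = 4.92×12.5×(1380−729) = 39900 J.
Q = ΔU = 39900 J.
Net over both steps: W = 10100 J, Q = 65300 J, ΔU = 55100 J.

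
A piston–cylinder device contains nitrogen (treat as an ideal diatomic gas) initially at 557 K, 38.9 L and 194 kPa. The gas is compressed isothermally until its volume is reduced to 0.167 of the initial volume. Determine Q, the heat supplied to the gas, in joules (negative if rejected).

n = P₁V₁/(RT₁) = 194×38.9/(8.314×557) = 1.63 mol.
Isothermal: T stays 557 K; PV = const ⇒ V₂ = 6.50 L, P₂ = 1160 kPa.
ΔU = 0 (ideal gas, T constant).
W = nRT ln(V₂/V₁) = 1.63×8.314×557×ln(0.167) = -13500 J.
Q = ΔU + W = -13500 J.

-13500 J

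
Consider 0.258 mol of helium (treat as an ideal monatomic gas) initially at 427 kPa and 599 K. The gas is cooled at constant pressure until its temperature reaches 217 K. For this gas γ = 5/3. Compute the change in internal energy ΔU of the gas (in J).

V₁ = nRT₁/P₁ = 0.258×8.314×599/427 = 3.01 L.
Isobaric: P stays 427 kPa; V/T = const ⇒ T₂ = 217 K, V₂ = 1.09 L.
For an ideal gas ΔU = nCvΔT with Cv = (3/2)R = 12.5 J/(mol·K).
ΔU = 0.258×12.5×(217−599) = -1230 J.

-1230 J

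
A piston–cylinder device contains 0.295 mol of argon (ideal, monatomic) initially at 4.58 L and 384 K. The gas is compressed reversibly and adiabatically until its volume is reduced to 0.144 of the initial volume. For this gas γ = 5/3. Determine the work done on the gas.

3730 J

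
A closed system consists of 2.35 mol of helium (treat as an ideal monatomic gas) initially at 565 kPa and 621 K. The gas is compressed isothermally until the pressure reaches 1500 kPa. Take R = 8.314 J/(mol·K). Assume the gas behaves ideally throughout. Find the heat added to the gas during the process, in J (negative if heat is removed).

-11800 J

V₁ = nRT₁/P₁ = 2.35×8.314×621/565 = 21.5 L.
Isothermal: T stays 621 K; PV = const ⇒ V₂ = 8.09 L, P₂ = 1500 kPa.
ΔU = 0 (ideal gas, T constant).
W = nRT ln(V₂/V₁) = 2.35×8.314×621×ln(0.377) = -11800 J.
Q = ΔU + W = -11800 J.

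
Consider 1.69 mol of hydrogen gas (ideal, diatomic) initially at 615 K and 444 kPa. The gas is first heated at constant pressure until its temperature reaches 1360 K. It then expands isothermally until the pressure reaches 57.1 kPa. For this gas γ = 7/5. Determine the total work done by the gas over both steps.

V₁ = nRT₁/P₁ = 1.69×8.314×615/444 = 19.5 L.
Step 1 — Isobaric: P stays 444 kPa; V/T = const ⇒ T₂ = 1360 K, V₂ = 43.0 L.
W = PΔV = 444×(43.0−19.5) kPa·L = 10500 J.
ΔU = nCvΔT = 1.69×20.8×(1360−615) = 26200 J.
Q = ΔU + W = nCpΔT = 36600 J.
State after step 1: P = 444 kPa, V = 43.0 L, T = 1360 K.
Step 2 — Isothermal: T stays 1360 K; PV = const ⇒ V₂ = 335 L, P₂ = 57.1 kPa.
ΔU = 0 (ideal gas, T constant).
W = nRT ln(V₂/V₁) = 1.69×8.314×1360×ln(7.78) = 39200 J.
Q = ΔU + W = 39200 J.
Net over both steps: W = 49700 J, Q = 75800 J, ΔU = 26200 J.

49700 J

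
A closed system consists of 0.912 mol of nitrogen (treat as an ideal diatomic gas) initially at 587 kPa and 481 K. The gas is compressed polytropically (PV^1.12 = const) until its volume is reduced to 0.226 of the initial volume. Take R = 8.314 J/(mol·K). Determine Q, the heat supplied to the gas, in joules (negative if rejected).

-4160 J

V₁ = nRT₁/P₁ = 0.912×8.314×481/587 = 6.21 L.
Polytropic n=1.12: T₂ = T₁(V₁/V₂)^(n−1) = 481×(4.42)^0.12 = 575 K; P₂ = P₁(V₁/V₂)^n = 3100 kPa.
W = (P₁V₁−P₂V₂)/(n−1) = (587×6.21−3100×1.40)/0.12 = -5940 J.
ΔU = nCvΔT = 0.912×20.8×(575−481) = 1780 J.
Q = ΔU + W = -4160 J.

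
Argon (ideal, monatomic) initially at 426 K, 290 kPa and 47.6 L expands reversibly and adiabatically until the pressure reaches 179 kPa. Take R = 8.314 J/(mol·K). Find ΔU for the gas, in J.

n = P₁V₁/(RT₁) = 290×47.6/(8.314×426) = 3.90 mol.
Adiabatic: T₂/T₁ = (P₂/P₁)^((γ−1)/γ) ⇒ T₂ = 426×(0.617)^0.400 = 351 K; V₂ = 63.6 L.
For an ideal gas ΔU = nCvΔT with Cv = (3/2)R = 12.5 J/(mol·K).
ΔU = 3.90×12.5×(351−426) = -3630 J.

-3630 J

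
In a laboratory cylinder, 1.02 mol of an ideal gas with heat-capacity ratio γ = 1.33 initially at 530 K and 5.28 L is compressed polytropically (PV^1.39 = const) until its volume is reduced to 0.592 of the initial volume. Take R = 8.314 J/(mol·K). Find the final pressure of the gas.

P₁ = nRT₁/V₁ = 1.02×8.314×530/5.28 = 851 kPa.
Polytropic n=1.39: T₂ = T₁(V₁/V₂)^(n−1) = 530×(1.69)^0.39 = 650 K; P₂ = P₁(V₁/V₂)^n = 1760 kPa.

1760 kPa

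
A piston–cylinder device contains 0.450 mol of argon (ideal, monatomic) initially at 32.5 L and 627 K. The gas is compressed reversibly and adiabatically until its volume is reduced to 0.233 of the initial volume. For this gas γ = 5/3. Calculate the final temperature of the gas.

1660 K

P₁ = nRT₁/V₁ = 0.450×8.314×627/32.5 = 72.2 kPa.
Adiabatic: TV^(γ−1) = const ⇒ T₂ = 627×(4.29)^0.667 = 1660 K; PV^γ = const ⇒ P₂ = 818 kPa.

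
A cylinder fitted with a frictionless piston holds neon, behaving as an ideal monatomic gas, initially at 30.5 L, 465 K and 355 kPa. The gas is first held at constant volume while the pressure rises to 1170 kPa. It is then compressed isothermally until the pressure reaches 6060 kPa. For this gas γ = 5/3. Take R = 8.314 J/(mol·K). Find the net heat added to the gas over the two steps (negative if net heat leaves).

-21400 J

n = P₁V₁/(RT₁) = 355×30.5/(8.314×465) = 2.80 mol.
Step 1 — Isochoric: V stays 30.5 L; P/T = const ⇒ T₂ = 1530 K, P₂ = 1170 kPa.
W = 0 (no volume change).
ΔU = nCvΔT = 2.80×12.5×(1530−465) = 37300 J.
Q = ΔU = 37300 J.
State after step 1: P = 1170 kPa, V = 30.5 L, T = 1530 K.
Step 2 — Isothermal: T stays 1530 K; PV = const ⇒ V₂ = 5.89 L, P₂ = 6060 kPa.
ΔU = 0 (ideal gas, T constant).
W = nRT ln(V₂/V₁) = 2.80×8.314×1530×ln(0.193) = -58700 J.
Q = ΔU + W = -58700 J.
Net over both steps: W = -58700 J, Q = -21400 J, ΔU = 37300 J.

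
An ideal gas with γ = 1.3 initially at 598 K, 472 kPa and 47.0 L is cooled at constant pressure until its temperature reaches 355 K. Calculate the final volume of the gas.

Isobaric: P stays 472 kPa; V/T = const ⇒ T₂ = 355 K, V₂ = 27.9 L.

27.9 L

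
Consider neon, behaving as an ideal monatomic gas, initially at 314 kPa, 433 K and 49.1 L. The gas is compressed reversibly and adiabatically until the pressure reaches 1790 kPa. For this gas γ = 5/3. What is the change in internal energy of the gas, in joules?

23300 J

n = P₁V₁/(RT₁) = 314×49.1/(8.314×433) = 4.28 mol.
Adiabatic: T₂/T₁ = (P₂/P₁)^((γ−1)/γ) ⇒ T₂ = 433×(5.70)^0.400 = 869 K; V₂ = 17.3 L.
For an ideal gas ΔU = nCvΔT with Cv = (3/2)R = 12.5 J/(mol·K).
ΔU = 4.28×12.5×(869−433) = 23300 J.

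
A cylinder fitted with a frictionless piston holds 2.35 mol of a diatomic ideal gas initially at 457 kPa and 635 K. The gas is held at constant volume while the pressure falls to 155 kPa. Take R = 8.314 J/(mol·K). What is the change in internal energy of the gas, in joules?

-20500 J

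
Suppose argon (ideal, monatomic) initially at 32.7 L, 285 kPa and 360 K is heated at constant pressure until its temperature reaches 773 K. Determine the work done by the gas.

n = P₁V₁/(RT₁) = 285×32.7/(8.314×360) = 3.11 mol.
Isobaric: P stays 285 kPa; V/T = const ⇒ T₂ = 773 K, V₂ = 70.2 L.
W = PΔV = 285×(70.2−32.7) kPa·L = 10700 J.

10700 J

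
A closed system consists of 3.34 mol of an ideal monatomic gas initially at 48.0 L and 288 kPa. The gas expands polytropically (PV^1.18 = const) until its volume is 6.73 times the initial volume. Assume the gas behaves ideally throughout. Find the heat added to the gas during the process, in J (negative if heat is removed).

16300 J

T₁ = P₁V₁/(nR) = 288×48.0/(3.34×8.314) = 498 K.
Polytropic n=1.18: T₂ = T₁(V₁/V₂)^(n−1) = 498×(0.149)^0.18 = 353 K; P₂ = P₁(V₁/V₂)^n = 30.4 kPa.
W = (P₁V₁−P₂V₂)/(n−1) = (288×48.0−30.4×323)/0.18 = 22300 J.
ΔU = nCvΔT = 3.34×12.5×(353−498) = -6020 J.
Q = ΔU + W = 16300 J.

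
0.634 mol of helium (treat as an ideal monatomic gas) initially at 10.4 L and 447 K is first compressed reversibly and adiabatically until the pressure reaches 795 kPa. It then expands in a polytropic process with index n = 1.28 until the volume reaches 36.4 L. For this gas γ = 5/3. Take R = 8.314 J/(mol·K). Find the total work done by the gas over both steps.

P₁ = nRT₁/V₁ = 0.634×8.314×447/10.4 = 227 kPa.
Step 1 — Adiabatic: T₂/T₁ = (P₂/P₁)^((γ−1)/γ) ⇒ T₂ = 447×(3.51)^0.400 = 739 K; V₂ = 4.90 L.
ΔU = nCvΔT = 0.634×12.5×(739−447) = 2310 J.
Q = 0 for an adiabatic process, so W = −ΔU = -2310 J.
State after step 1: P = 795 kPa, V = 4.90 L, T = 739 K.
Step 2 — Polytropic n=1.28: T₂ = T₁(V₁/V₂)^(n−1) = 739×(0.135)^0.28 = 421 K; P₂ = P₁(V₁/V₂)^n = 61.0 kPa.
W = (P₁V₁−P₂V₂)/(n−1) = (795×4.90−61.0×36.4)/0.28 = 5980 J.
ΔU = nCvΔT = 0.634×12.5×(421−739) = -2510 J.
Q = ΔU + W = 3470 J.
Net over both steps: W = 3670 J, Q = 3470 J, ΔU = -204 J.

3670 J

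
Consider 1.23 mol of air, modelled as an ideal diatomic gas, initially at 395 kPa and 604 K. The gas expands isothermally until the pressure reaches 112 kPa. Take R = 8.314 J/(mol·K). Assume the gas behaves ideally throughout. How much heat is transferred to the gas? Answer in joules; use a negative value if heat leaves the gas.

7780 J

V₁ = nRT₁/P₁ = 1.23×8.314×604/395 = 15.6 L.
Isothermal: T stays 604 K; PV = const ⇒ V₂ = 55.1 L, P₂ = 112 kPa.
ΔU = 0 (ideal gas, T constant).
W = nRT ln(V₂/V₁) = 1.23×8.314×604×ln(3.53) = 7780 J.
Q = ΔU + W = 7780 J.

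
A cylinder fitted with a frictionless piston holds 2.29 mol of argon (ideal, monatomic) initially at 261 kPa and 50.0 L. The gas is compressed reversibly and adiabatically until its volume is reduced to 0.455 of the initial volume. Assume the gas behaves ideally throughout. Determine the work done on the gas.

13500 J

T₁ = P₁V₁/(nR) = 261×50.0/(2.29×8.314) = 685 K.
Adiabatic: TV^(γ−1) = const ⇒ T₂ = 685×(2.20)^0.667 = 1160 K; PV^γ = const ⇒ P₂ = 970 kPa.
ΔU = nCvΔT = 2.29×12.5×(1160−685) = 13500 J.
Q = 0 for an adiabatic process, so W = −ΔU = -13500 J.
Work done on the gas = −W_by = 13500 J.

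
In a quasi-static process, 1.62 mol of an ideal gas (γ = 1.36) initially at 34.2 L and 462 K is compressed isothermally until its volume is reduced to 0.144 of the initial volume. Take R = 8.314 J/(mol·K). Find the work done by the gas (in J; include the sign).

-12100 J

P₁ = nRT₁/V₁ = 1.62×8.314×462/34.2 = 182 kPa.
Isothermal: T stays 462 K; PV = const ⇒ V₂ = 4.92 L, P₂ = 1260 kPa.
W = nRT ln(V₂/V₁) = 1.62×8.314×462×ln(0.144) = -12100 J.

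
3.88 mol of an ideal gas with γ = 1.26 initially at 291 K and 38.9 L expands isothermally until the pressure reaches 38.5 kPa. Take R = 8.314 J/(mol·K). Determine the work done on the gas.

-17200 J

P₁ = nRT₁/V₁ = 3.88×8.314×291/38.9 = 241 kPa.
Isothermal: T stays 291 K; PV = const ⇒ V₂ = 244 L, P₂ = 38.5 kPa.
W = nRT ln(V₂/V₁) = 3.88×8.314×291×ln(6.27) = 17200 J.
Work done on the gas = −W_by = -17200 J.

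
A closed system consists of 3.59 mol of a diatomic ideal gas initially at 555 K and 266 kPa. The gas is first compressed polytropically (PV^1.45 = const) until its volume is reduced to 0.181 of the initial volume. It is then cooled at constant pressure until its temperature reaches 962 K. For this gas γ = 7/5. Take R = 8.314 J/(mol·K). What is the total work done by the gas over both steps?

V₁ = nRT₁/P₁ = 3.59×8.314×555/266 = 62.3 L.
Step 1 — Polytropic n=1.45: T₂ = T₁(V₁/V₂)^(n−1) = 555×(5.52)^0.45 = 1200 K; P₂ = P₁(V₁/V₂)^n = 3170 kPa.
W = (P₁V₁−P₂V₂)/(n−1) = (266×62.3−3170×11.3)/0.45 = -42600 J.
ΔU = nCvΔT = 3.59×20.8×(1200−555) = 48000 J.
Q = ΔU + W = 5330 J.
State after step 1: P = 3170 kPa, V = 11.3 L, T = 1200 K.
Step 2 — Isobaric: P stays 3170 kPa; V/T = const ⇒ T₂ = 962 K, V₂ = 9.05 L.
W = PΔV = 3170×(9.05−11.3) kPa·L = -7030 J.
ΔU = nCvΔT = 3.59×20.8×(962−1200) = -17600 J.
Q = ΔU + W = nCpΔT = -24600 J.
Net over both steps: W = -49700 J, Q = -19300 J, ΔU = 30400 J.

-49700 J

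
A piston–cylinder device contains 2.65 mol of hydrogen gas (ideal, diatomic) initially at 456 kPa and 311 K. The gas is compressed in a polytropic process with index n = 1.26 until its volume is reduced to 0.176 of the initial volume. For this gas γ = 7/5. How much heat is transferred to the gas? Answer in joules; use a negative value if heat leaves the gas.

-5270 J

V₁ = nRT₁/P₁ = 2.65×8.314×311/456 = 15.0 L.
Polytropic n=1.26: T₂ = T₁(V₁/V₂)^(n−1) = 311×(5.68)^0.26 = 489 K; P₂ = P₁(V₁/V₂)^n = 4070 kPa.
W = (P₁V₁−P₂V₂)/(n−1) = (456×15.0−4070×2.64)/0.26 = -15000 J.
ΔU = nCvΔT = 2.65×20.8×(489−311) = 9780 J.
Q = ΔU + W = -5270 J.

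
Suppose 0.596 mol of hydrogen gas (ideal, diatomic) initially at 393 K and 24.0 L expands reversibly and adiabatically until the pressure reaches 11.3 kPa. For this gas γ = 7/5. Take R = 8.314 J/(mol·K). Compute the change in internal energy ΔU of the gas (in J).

-2100 J

P₁ = nRT₁/V₁ = 0.596×8.314×393/24.0 = 81.1 kPa.
Adiabatic: T₂/T₁ = (P₂/P₁)^((γ−1)/γ) ⇒ T₂ = 393×(0.139)^0.286 = 224 K; V₂ = 98.1 L.
For an ideal gas ΔU = nCvΔT with Cv = (5/2)R = 20.8 J/(mol·K).
ΔU = 0.596×20.8×(224−393) = -2100 J.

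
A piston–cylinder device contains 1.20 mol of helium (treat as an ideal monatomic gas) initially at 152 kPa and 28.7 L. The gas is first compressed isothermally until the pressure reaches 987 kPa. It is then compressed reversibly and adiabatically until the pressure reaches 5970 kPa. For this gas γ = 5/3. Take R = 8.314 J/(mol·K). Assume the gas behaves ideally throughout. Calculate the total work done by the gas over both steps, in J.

T₁ = P₁V₁/(nR) = 152×28.7/(1.20×8.314) = 437 K.
Step 1 — Isothermal: T stays 437 K; PV = const ⇒ V₂ = 4.42 L, P₂ = 987 kPa.
ΔU = 0 (ideal gas, T constant).
W = nRT ln(V₂/V₁) = 1.20×8.314×437×ln(0.154) = -8160 J.
Q = ΔU + W = -8160 J.
State after step 1: P = 987 kPa, V = 4.42 L, T = 437 K.
Step 2 — Adiabatic: T₂/T₁ = (P₂/P₁)^((γ−1)/γ) ⇒ T₂ = 437×(6.05)^0.400 = 898 K; V₂ = 1.50 L.
ΔU = nCvΔT = 1.20×12.5×(898−437) = 6900 J.
Q = 0 for an adiabatic process, so W = −ΔU = -6900 J.
Net over both steps: W = -15100 J, Q = -8160 J, ΔU = 6900 J.

-15100 J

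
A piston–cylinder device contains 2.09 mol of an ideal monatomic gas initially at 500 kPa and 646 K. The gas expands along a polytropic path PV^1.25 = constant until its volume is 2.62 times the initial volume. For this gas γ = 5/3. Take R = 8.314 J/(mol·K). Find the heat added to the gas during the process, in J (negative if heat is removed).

6010 J

V₁ = nRT₁/P₁ = 2.09×8.314×646/500 = 22.5 L.
Polytropic n=1.25: T₂ = T₁(V₁/V₂)^(n−1) = 646×(0.382)^0.25 = 508 K; P₂ = P₁(V₁/V₂)^n = 150 kPa.
W = (P₁V₁−P₂V₂)/(n−1) = (500×22.5−150×58.8)/0.25 = 9610 J.
ΔU = nCvΔT = 2.09×12.5×(508−646) = -3600 J.
Q = ΔU + W = 6010 J.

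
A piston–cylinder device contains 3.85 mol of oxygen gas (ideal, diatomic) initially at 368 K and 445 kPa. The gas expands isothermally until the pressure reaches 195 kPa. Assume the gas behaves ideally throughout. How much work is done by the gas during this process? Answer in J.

V₁ = nRT₁/P₁ = 3.85×8.314×368/445 = 26.5 L.
Isothermal: T stays 368 K; PV = const ⇒ V₂ = 60.4 L, P₂ = 195 kPa.
W = nRT ln(V₂/V₁) = 3.85×8.314×368×ln(2.28) = 9720 J.

9720 J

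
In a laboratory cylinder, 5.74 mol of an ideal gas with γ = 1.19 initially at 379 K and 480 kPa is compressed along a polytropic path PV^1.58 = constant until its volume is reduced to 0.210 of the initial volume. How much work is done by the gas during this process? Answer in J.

V₁ = nRT₁/P₁ = 5.74×8.314×379/480 = 37.7 L.
Polytropic n=1.58: T₂ = T₁(V₁/V₂)^(n−1) = 379×(4.76)^0.58 = 937 K; P₂ = P₁(V₁/V₂)^n = 5650 kPa.
W = (P₁V₁−P₂V₂)/(n−1) = (480×37.7−5650×7.91)/0.58 = -45900 J.

-45900 J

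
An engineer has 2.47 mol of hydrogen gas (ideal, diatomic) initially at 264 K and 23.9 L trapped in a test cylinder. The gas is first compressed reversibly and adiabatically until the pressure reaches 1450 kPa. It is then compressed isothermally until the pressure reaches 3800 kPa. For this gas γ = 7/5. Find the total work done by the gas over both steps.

-18300 J

P₁ = nRT₁/V₁ = 2.47×8.314×264/23.9 = 227 kPa.
Step 1 — Adiabatic: T₂/T₁ = (P₂/P₁)^((γ−1)/γ) ⇒ T₂ = 264×(6.39)^0.286 = 449 K; V₂ = 6.35 L.
ΔU = nCvΔT = 2.47×20.8×(449−264) = 9470 J.
Q = 0 for an adiabatic process, so W = −ΔU = -9470 J.
State after step 1: P = 1450 kPa, V = 6.35 L, T = 449 K.
Step 2 — Isothermal: T stays 449 K; PV = const ⇒ V₂ = 2.42 L, P₂ = 3800 kPa.
ΔU = 0 (ideal gas, T constant).
W = nRT ln(V₂/V₁) = 2.47×8.314×449×ln(0.382) = -8870 J.
Q = ΔU + W = -8870 J.
Net over both steps: W = -18300 J, Q = -8870 J, ΔU = 9470 J.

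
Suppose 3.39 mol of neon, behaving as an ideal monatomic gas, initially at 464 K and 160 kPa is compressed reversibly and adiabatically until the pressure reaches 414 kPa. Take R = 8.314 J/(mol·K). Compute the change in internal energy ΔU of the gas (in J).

9080 J

V₁ = nRT₁/P₁ = 3.39×8.314×464/160 = 81.7 L.
Adiabatic: T₂/T₁ = (P₂/P₁)^((γ−1)/γ) ⇒ T₂ = 464×(2.59)^0.400 = 679 K; V₂ = 46.2 L.
For an ideal gas ΔU = nCvΔT with Cv = (3/2)R = 12.5 J/(mol·K).
ΔU = 3.39×12.5×(679−464) = 9080 J.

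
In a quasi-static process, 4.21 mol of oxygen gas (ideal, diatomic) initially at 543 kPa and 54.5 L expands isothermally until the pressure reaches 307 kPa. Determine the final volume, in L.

T₁ = P₁V₁/(nR) = 543×54.5/(4.21×8.314) = 845 K.
Isothermal: T stays 845 K; PV = const ⇒ V₂ = 96.4 L, P₂ = 307 kPa.

96.4 L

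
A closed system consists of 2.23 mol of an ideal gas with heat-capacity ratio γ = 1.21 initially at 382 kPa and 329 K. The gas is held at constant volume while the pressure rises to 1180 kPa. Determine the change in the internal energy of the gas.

V₁ = nRT₁/P₁ = 2.23×8.314×329/382 = 16.0 L.
Isochoric: V stays 16.0 L; P/T = const ⇒ T₂ = 1020 K, P₂ = 1180 kPa.
For an ideal gas ΔU = nCvΔT with Cv = R/(γ−1) = 39.6 J/(mol·K).
ΔU = 2.23×39.6×(1020−329) = 60700 J.

60700 J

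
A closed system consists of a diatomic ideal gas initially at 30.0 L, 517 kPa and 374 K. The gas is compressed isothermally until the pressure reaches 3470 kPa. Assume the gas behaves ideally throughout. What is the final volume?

Isothermal: T stays 374 K; PV = const ⇒ V₂ = 4.47 L, P₂ = 3470 kPa.

4.47 L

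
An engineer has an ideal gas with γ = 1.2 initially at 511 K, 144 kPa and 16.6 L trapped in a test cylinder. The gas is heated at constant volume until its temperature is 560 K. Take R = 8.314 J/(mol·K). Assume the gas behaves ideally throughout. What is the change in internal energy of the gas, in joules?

n = P₁V₁/(RT₁) = 144×16.6/(8.314×511) = 0.563 mol.
Isochoric: V stays 16.6 L; P/T = const ⇒ T₂ = 560 K, P₂ = 158 kPa.
For an ideal gas ΔU = nCvΔT with Cv = R/(γ−1) = 41.6 J/(mol·K).
ΔU = 0.563×41.6×(560−511) = 1150 J.

1150 J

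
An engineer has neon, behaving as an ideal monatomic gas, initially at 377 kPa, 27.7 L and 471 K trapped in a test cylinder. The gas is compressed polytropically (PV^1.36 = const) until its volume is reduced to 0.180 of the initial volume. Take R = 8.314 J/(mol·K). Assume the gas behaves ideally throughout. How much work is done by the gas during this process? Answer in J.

n = P₁V₁/(RT₁) = 377×27.7/(8.314×471) = 2.67 mol.
Polytropic n=1.36: T₂ = T₁(V₁/V₂)^(n−1) = 471×(5.56)^0.36 = 873 K; P₂ = P₁(V₁/V₂)^n = 3880 kPa.
W = (P₁V₁−P₂V₂)/(n−1) = (377×27.7−3880×4.99)/0.36 = -24800 J.

-24800 J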